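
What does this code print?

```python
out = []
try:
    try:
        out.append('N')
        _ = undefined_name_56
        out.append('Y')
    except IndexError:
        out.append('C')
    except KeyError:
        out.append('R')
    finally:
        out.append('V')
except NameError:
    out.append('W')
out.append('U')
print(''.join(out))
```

Execution trace: 'N' (try body) → 'V' (finally) → 'W' (outer except NameError) → 'U' (after the try/except). Output: NVWU

Answer: NVWU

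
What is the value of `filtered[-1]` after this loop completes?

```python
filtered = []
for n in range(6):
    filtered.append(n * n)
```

Last element of squares 0 to 5
`filtered` takes the values: [] → [0] → [0, 1] → [0, 1, 4] → [0, 1, 4, 9] → [0, 1, 4, 9, 16] → [0, 1, 4, 9, 16, 25]
So `filtered[-1]` = 25

Answer: 25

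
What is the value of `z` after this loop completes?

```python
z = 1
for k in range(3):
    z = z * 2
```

Multiply by 2, 3 times: 1 * 2^3 = 8
`z` takes the values: 1 → 2 → 4 → 8

Answer: 8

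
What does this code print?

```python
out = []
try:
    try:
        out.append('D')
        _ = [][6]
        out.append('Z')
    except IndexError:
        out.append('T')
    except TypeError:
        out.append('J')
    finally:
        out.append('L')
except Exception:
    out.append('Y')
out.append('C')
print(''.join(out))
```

Execution trace: 'D' (inner try body) → 'T' (inner except IndexError) → 'L' (inner finally) → 'C' (after the try/except). Output: DTLC

Answer: DTLC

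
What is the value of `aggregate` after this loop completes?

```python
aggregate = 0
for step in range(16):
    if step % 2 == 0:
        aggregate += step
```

Sum of even numbers 0 to 15
`aggregate` takes the values: 0 → 2 → 6 → 12 → 20 → 30 → 42 → 56

Answer: 56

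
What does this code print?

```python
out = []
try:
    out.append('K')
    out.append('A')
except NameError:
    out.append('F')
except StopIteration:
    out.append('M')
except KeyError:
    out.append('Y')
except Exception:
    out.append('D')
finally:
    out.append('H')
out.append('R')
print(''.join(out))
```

Execution trace: 'K' (try body) → 'A' (try body, no exception) → 'H' (finally) → 'R' (after the try/except). Output: KAHR

Answer: KAHR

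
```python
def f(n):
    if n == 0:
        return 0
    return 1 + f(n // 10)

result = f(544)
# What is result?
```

Count of digits of 544: 3

Answer: 3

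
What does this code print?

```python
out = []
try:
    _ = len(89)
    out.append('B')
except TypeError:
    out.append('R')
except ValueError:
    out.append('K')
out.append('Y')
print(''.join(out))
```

Execution trace: 'R' (except TypeError) → 'Y' (after the try/except). Output: RY

Answer: RY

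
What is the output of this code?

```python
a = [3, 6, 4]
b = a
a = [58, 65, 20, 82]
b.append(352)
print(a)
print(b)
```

Key concept: rebinding vs mutation: a is rebound to a new list, b still points at the original.
Step by step:
`a = [3, 6, 4]` → a = [3, 6, 4]
`b = a` → b = [3, 6, 4] (same object as a)
`a = [58, 65, 20, 82]` → a = [58, 65, 20, 82]
`b.append(352)` → b = [3, 6, 4, 352]
`print(a)` → prints [58, 65, 20, 82]
`print(b)` → prints [3, 6, 4, 352]

Answer:
[58, 65, 20, 82]
[3, 6, 4, 352]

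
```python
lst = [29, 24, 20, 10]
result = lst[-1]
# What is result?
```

Trace:
`lst = [29, 24, 20, 10]` → lst = [29, 24, 20, 10]
`result = lst[-1]` → result = 10
So result = 10

Answer: 10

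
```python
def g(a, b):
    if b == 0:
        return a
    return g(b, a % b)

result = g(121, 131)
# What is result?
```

g(121, 131) -> g(131, 121) -> g(121, 10) -> g(10, 1) -> g(1, 0) -> 1

Answer: 1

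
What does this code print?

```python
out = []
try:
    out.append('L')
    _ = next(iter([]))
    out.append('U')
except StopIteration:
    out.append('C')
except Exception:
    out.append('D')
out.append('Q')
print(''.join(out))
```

Execution trace: 'L' (try body) → 'C' (except StopIteration) → 'Q' (after the try/except). Output: LCQ

Answer: LCQ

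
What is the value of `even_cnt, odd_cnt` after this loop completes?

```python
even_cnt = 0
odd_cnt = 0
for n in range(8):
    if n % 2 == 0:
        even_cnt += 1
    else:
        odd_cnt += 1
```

Count evens and odds in range(8)
`even_cnt, odd_cnt` takes the values: (0, 0) → (1, 0) → (1, 1) → (2, 1) → (2, 2) → (3, 2) → (3, 3) → (4, 3) → (4, 4)

Answer: 4, 4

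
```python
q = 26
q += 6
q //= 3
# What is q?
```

Trace:
`q = 26` → q = 26
`q += 6` → q = 32
`q //= 3` → q = 10
So q = 10

Answer: 10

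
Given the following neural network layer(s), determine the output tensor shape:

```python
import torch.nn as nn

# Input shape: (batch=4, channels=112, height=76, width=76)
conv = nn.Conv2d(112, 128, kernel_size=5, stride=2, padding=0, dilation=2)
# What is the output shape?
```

Input: (4, 112, 76, 76) -> Output: (4, 128, 34, 34)

Answer: (4, 128, 34, 34)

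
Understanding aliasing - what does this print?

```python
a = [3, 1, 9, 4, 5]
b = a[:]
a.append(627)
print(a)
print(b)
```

Key concept: slice [:] creates copy.
Step by step:
`a = [3, 1, 9, 4, 5]` → a = [3, 1, 9, 4, 5]
`b = a[:]` → b = [3, 1, 9, 4, 5]
`a.append(627)` → a = [3, 1, 9, 4, 5, 627]
`print(a)` → prints [3, 1, 9, 4, 5, 627]
`print(b)` → prints [3, 1, 9, 4, 5]

Answer:
[3, 1, 9, 4, 5, 627]
[3, 1, 9, 4, 5]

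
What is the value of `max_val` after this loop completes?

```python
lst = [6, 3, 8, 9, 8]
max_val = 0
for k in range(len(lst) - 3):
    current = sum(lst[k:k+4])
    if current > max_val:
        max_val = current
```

Max sum of 4-element window in [6, 3, 8, 9, 8]
`max_val` takes the values: 0 → 26 → 28

Answer: 28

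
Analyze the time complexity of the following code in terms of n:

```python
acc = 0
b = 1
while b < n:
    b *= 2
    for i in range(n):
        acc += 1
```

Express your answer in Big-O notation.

Each loop level contributes: log n × n. Multiplying the contributions gives O(n log n).

Answer: O(n log n)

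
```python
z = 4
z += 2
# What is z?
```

Trace:
`z = 4` → z = 4
`z += 2` → z = 6
So z = 6

Answer: 6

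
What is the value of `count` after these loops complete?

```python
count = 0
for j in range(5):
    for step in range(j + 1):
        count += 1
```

Triangle: 1 + 2 + ... + 5
`count` takes the values: 0 → 1 → 2 → 3 → 4 → 5 → 6 → 7 → 8 → 9 → 10 → 11 → 12 → 13 → 14 → 15

Answer: 15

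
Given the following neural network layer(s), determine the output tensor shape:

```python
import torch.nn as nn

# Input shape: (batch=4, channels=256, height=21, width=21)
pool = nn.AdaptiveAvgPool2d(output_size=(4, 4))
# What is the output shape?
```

Input: (4, 256, 21, 21) -> Output: (4, 256, 4, 4)

Answer: (4, 256, 4, 4)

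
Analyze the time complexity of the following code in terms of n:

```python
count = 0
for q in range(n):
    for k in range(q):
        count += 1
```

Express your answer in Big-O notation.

Each loop level contributes: n × n. Multiplying the contributions gives O(n^2).

Answer: O(n^2)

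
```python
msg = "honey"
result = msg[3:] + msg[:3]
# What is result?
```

Trace:
`msg = "honey"` → msg = 'honey'
`result = msg[3:] + msg[:3]` → result = 'eyhon'
So result = 'eyhon'

Answer: 'eyhon'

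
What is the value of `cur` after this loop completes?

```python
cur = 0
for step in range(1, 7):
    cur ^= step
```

XOR of 1 to 6
`cur` takes the values: 0 → 1 → 3 → 0 → 4 → 1 → 7

Answer: 7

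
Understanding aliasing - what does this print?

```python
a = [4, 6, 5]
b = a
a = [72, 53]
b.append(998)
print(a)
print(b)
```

Key concept: rebinding vs mutation: a is rebound to a new list, b still points at the original.
Step by step:
`a = [4, 6, 5]` → a = [4, 6, 5]
`b = a` → b = [4, 6, 5] (same object as a)
`a = [72, 53]` → a = [72, 53]
`b.append(998)` → b = [4, 6, 5, 998]
`print(a)` → prints [72, 53]
`print(b)` → prints [4, 6, 5, 998]

Answer:
[72, 53]
[4, 6, 5, 998]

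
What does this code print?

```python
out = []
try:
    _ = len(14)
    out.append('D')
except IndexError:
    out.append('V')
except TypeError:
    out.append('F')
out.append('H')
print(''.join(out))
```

Execution trace: 'F' (except TypeError) → 'H' (after the try/except). Output: FH

Answer: FH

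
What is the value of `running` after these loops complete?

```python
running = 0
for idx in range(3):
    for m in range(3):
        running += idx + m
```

Sum of all idx+m for idx,m in 3x3
`running` takes the values: 0 → 1 → 3 → 4 → 6 → 9 → 11 → 14 → 18

Answer: 18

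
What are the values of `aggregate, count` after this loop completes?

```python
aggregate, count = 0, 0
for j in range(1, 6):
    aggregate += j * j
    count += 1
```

Sum of squares and count
`aggregate, count` takes the values: (0, 0) → (1, 0) → (1, 1) → (5, 1) → (5, 2) → (14, 2) → (14, 3) → (30, 3) → (30, 4) → (55, 4) → (55, 5)

Answer: 55, 5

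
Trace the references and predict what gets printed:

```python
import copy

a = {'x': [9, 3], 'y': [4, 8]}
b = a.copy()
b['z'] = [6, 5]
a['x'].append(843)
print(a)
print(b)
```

Key concept: shallow copy of dict with mutable values.
Step by step:
`a = {'x': [9, 3], 'y': [4, 8]}` → a = {'x': [9, 3], 'y': [4, 8]}
`b = a.copy()` → b = {'x': [9, 3], 'y': [4, 8]}
`b['z'] = [6, 5]` → b = {'x': [9, 3], 'y': [4, 8], 'z': [6, 5]}
`a['x'].append(843)` → a = {'x': [9, 3, 843], 'y': [4, 8]}; b = {'x': [9, 3, 843], 'y': [4, 8], 'z': [6, 5]}
`print(a)` → prints {'x': [9, 3, 843], 'y': [4, 8]}
`print(b)` → prints {'x': [9, 3, 843], 'y': [4, 8], 'z': [6, 5]}

Answer:
{'x': [9, 3, 843], 'y': [4, 8]}
{'x': [9, 3, 843], 'y': [4, 8], 'z': [6, 5]}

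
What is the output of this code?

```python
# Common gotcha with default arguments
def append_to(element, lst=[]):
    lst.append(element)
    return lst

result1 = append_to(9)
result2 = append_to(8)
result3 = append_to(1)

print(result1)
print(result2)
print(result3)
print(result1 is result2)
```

Key concept: mutable default argument gotcha.
Step by step:
`result1 = append_to(9)` → result1 = [9]
`result2 = append_to(8)` → result1 = [9, 8] (same object as result2); result2 = [9, 8] (same object as result1)
`result3 = append_to(1)` → result1 = [9, 8, 1] (same object as result2, result3); result2 = [9, 8, 1] (same object as result1, result3); result3 = [9, 8, 1] (same object as result1, result2)
`print(result1)` → prints [9, 8, 1]
`print(result2)` → prints [9, 8, 1]
`print(result3)` → prints [9, 8, 1]
`print(result1 is result2)` → prints True

Answer:
[9, 8, 1]
[9, 8, 1]
[9, 8, 1]
True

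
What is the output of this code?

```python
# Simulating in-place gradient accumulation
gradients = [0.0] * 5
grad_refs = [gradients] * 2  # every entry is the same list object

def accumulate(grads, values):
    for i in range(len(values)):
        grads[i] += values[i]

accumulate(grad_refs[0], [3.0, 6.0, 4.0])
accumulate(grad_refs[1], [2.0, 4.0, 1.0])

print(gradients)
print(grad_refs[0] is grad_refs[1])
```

Key concept: gradient accumulation aliasing.
Step by step:
`gradients = [0.0] * 5` → gradients = [0.0, 0.0, 0.0, 0.0, 0.0]
`grad_refs = [gradients] * 2` → grad_refs = [[0.0, 0.0, 0.0, 0.0, 0.0], [0.0, 0.0, 0.0, 0.0, 0.0]]
`accumulate(grad_refs[0], [3.0, 6.0, 4.0])` → gradients = [3.0, 6.0, 4.0, 0.0, 0.0]; grad_refs = [[3.0, 6.0, 4.0, 0.0, 0.0], [3.0, 6.0, 4.0, 0.0, 0.0]]
`accumulate(grad_refs[1], [2.0, 4.0, 1.0])` → gradients = [5.0, 10.0, 5.0, 0.0, 0.0]; grad_refs = [[5.0, 10.0, 5.0, 0.0, 0.0], [5.0, 10.0, 5.0, 0.0, 0.0]]
`print(gradients)` → prints [5.0, 10.0, 5.0, 0.0, 0.0]
`print(grad_refs[0] is grad_refs[1])` → prints True

Answer:
[5.0, 10.0, 5.0, 0.0, 0.0]
True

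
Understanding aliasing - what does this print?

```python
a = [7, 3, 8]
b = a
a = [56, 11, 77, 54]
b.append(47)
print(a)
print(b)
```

Key concept: rebinding vs mutation: a is rebound to a new list, b still points at the original.
Step by step:
`a = [7, 3, 8]` → a = [7, 3, 8]
`b = a` → b = [7, 3, 8] (same object as a)
`a = [56, 11, 77, 54]` → a = [56, 11, 77, 54]
`b.append(47)` → b = [7, 3, 8, 47]
`print(a)` → prints [56, 11, 77, 54]
`print(b)` → prints [7, 3, 8, 47]

Answer:
[56, 11, 77, 54]
[7, 3, 8, 47]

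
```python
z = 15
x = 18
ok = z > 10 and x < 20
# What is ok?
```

Trace:
`z = 15` → z = 15
`x = 18` → x = 18
`ok = z > 10 and x < 20` → ok = True
So ok = True

Answer: True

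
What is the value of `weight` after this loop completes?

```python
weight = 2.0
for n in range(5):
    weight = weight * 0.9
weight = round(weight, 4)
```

Exponential decay: 2.0 * 0.9^5
`weight` takes the values: 2.0 → 1.8 → 1.62 → 1.458 → 1.3122 → 1.18098 → 1.181

Answer: 1.181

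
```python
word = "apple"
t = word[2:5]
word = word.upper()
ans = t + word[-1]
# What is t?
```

Trace:
`word = "apple"` → word = 'apple'
`t = word[2:5]` → t = 'ple'
`word = word.upper()` → word = 'APPLE'
`ans = t + word[-1]` → ans = 'pleE'
So t = 'ple'

Answer: 'ple'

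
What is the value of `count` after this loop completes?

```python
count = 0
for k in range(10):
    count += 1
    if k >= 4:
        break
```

Loop breaks when k reaches 4, count is 5
`count` takes the values: 0 → 1 → 2 → 3 → 4 → 5

Answer: 5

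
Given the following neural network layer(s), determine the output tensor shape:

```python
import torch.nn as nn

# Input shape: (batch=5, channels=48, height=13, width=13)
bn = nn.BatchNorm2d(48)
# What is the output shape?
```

Input: (5, 48, 13, 13) -> Output: (5, 48, 13, 13)

Answer: (5, 48, 13, 13)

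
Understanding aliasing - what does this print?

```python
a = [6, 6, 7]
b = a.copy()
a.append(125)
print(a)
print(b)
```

Key concept: list.copy() creates independent copy.
Step by step:
`a = [6, 6, 7]` → a = [6, 6, 7]
`b = a.copy()` → b = [6, 6, 7]
`a.append(125)` → a = [6, 6, 7, 125]
`print(a)` → prints [6, 6, 7, 125]
`print(b)` → prints [6, 6, 7]

Answer:
[6, 6, 7, 125]
[6, 6, 7]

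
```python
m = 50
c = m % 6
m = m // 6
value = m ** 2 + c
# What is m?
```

Trace:
`m = 50` → m = 50
`c = m % 6` → c = 2
`m = m // 6` → m = 8
`value = m ** 2 + c` → value = 66
So m = 8

Answer: 8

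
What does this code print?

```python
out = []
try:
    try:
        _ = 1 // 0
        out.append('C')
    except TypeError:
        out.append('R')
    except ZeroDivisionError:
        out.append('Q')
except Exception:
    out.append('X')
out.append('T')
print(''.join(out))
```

Execution trace: 'Q' (inner except ZeroDivisionError) → 'T' (after the try/except). Output: QT

Answer: QT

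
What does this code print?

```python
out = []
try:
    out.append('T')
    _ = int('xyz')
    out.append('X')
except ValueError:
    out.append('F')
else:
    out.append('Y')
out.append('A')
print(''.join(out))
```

Execution trace: 'T' (try body) → 'F' (except ValueError) → 'A' (after the try/except). Output: TFA

Answer: TFA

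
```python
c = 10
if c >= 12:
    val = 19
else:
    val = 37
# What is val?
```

Trace:
`c = 10` → c = 10
`if c >= 12: ...` → c >= 12 is False, take else branch → val = 37
So val = 37

Answer: 37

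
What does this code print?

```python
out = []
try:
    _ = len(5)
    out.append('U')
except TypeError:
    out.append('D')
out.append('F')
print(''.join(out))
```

Execution trace: 'D' (except TypeError) → 'F' (after the try/except). Output: DF

Answer: DF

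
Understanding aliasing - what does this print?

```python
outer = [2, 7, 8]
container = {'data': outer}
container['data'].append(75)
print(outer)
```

Key concept: dict holds reference to list.
Step by step:
`outer = [2, 7, 8]` → outer = [2, 7, 8]
`container = {'data': outer}` → container = {'data': [2, 7, 8]}
`container['data'].append(75)` → outer = [2, 7, 8, 75]; container = {'data': [2, 7, 8, 75]}
`print(outer)` → prints [2, 7, 8, 75]

Answer: [2, 7, 8, 75]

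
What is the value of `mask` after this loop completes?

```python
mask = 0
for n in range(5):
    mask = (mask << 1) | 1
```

Build 5 consecutive 1-bits: 0b11111
`mask` takes the values: 0 → 1 → 3 → 7 → 15 → 31

Answer: 31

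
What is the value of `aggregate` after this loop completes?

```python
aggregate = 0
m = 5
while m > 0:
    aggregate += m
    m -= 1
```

Sum 5 down to 1
`aggregate` takes the values: 0 → 5 → 9 → 12 → 14 → 15

Answer: 15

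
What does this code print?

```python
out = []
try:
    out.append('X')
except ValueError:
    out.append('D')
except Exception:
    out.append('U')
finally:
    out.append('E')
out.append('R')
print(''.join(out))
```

Execution trace: 'X' (try body, no exception) → 'E' (finally) → 'R' (after the try/except). Output: XER

Answer: XER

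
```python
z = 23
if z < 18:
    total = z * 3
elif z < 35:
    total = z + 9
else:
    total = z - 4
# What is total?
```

Trace:
`z = 23` → z = 23
`if z < 18: ...` → z < 18 is False, z < 35 is True → total = 32
So total = 32

Answer: 32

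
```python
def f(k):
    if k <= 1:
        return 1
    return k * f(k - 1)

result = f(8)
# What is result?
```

f(8) = 8 * 7 * 6 * 5 * 4 * 3 * 2 * 1 = 40320

Answer: 40320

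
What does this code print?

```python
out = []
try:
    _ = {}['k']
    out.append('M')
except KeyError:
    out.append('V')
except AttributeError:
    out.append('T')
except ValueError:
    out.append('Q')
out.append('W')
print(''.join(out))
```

Execution trace: 'V' (except KeyError) → 'W' (after the try/except). Output: VW

Answer: VW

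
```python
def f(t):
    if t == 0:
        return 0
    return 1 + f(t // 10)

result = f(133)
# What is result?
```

Count of digits of 133: 3

Answer: 3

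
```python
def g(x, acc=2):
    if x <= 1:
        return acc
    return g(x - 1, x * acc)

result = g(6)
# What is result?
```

Accumulator trace (n, acc): (6, 2) -> (5, 12) -> (4, 60) -> (3, 240) -> (2, 720) -> (1, 1440) -> return 1440

Answer: 1440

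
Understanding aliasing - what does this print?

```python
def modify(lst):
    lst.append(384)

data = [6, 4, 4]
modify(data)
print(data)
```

Key concept: function modifies passed list.
Step by step:
`data = [6, 4, 4]` → data = [6, 4, 4]
`modify(data)` → data = [6, 4, 4, 384]
`print(data)` → prints [6, 4, 4, 384]

Answer: [6, 4, 4, 384]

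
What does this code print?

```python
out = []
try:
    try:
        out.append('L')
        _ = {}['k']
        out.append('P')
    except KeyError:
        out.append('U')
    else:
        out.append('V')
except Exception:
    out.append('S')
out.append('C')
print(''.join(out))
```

Execution trace: 'L' (inner try body) → 'U' (inner except KeyError) → 'C' (after the try/except). Output: LUC

Answer: LUC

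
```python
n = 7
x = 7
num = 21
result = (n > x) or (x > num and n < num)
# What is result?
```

Trace:
`n = 7` → n = 7
`x = 7` → x = 7
`num = 21` → num = 21
`result = (n > x) or (x > num and n < num)` → result = False
So result = False

Answer: False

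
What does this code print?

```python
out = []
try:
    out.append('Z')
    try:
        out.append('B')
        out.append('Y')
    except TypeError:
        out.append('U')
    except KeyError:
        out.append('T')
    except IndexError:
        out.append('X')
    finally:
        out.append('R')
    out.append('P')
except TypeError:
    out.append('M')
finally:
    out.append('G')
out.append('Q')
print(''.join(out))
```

Execution trace: 'Z' (try body) → 'B' (inner try body) → 'Y' (inner try body, no exception) → 'R' (inner finally) → 'P' (try body, no exception) → 'G' (finally) → 'Q' (after the try/except). Output: ZBYRPGQ

Answer: ZBYRPGQ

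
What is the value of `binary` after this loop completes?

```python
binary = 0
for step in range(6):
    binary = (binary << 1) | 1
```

Build 6 consecutive 1-bits: 0b111111
`binary` takes the values: 0 → 1 → 3 → 7 → 15 → 31 → 63

Answer: 63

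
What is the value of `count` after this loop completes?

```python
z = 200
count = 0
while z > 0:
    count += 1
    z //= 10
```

Count digits by repeated division by 10
`count` takes the values: 0 → 1 → 2 → 3

Answer: 3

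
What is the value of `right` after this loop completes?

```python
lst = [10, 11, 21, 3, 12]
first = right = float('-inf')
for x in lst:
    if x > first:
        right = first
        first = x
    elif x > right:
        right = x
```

Second largest (with repeats) in [10, 11, 21, 3, 12]
`right` takes the values: -inf → 10 → 11 → 12

Answer: 12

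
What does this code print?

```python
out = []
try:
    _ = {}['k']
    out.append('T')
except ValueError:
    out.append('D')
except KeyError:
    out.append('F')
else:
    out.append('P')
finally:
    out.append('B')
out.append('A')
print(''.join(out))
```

Execution trace: 'F' (except KeyError) → 'B' (finally) → 'A' (after the try/except). Output: FBA

Answer: FBA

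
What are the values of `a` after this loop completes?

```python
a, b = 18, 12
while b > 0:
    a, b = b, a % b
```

GCD of 18 and 12
`a` takes the values: 18 → 12 → 6

Answer: 6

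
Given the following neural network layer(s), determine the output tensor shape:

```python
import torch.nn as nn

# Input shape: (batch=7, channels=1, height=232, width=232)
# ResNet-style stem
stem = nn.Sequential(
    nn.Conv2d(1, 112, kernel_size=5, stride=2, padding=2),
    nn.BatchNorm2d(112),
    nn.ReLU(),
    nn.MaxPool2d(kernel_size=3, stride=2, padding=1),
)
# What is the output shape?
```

Input: (7, 1, 232, 232) -> after Conv2d 5x5 stride=2: (7, 112, 116, 116) -> Output: (7, 112, 58, 58)

Answer: (7, 112, 58, 58)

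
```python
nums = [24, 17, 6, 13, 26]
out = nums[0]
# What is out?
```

Trace:
`nums = [24, 17, 6, 13, 26]` → nums = [24, 17, 6, 13, 26]
`out = nums[0]` → out = 24
So out = 24

Answer: 24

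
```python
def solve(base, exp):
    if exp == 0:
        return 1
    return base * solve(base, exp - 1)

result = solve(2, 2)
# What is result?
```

solve(2, 2) = 2 * 2 = 4

Answer: 4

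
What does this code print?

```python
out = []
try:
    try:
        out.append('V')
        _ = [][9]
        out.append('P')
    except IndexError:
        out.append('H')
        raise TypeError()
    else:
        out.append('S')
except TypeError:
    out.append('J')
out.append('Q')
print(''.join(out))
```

Execution trace: 'V' (inner try body) → 'H' (inner except IndexError) → 'J' (outer except TypeError) → 'Q' (after the try/except). Output: VHJQ

Answer: VHJQ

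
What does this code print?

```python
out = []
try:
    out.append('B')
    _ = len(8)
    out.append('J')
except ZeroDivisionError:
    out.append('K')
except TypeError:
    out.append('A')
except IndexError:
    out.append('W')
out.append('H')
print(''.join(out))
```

Execution trace: 'B' (try body) → 'A' (except TypeError) → 'H' (after the try/except). Output: BAH

Answer: BAH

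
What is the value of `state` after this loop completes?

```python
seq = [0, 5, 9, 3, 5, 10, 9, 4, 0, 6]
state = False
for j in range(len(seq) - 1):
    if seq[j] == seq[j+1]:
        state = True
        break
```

Check consecutive duplicates in [0, 5, 9, 3, 5, 10, 9, 4, 0, 6]
`state` takes the values: False

Answer: False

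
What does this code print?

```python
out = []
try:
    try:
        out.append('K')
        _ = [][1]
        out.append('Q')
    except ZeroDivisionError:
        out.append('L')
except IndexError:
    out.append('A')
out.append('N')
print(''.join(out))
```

Execution trace: 'K' (try body) → 'A' (outer except IndexError) → 'N' (after the try/except). Output: KAN

Answer: KAN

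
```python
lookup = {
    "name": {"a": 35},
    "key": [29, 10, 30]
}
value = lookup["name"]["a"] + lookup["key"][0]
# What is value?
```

Trace:
`lookup = { ...` → lookup = {'name': {'a': 35}, 'key': [29, 10, 30]}
`value = lookup["name"]["a"] + lookup["key"][0]` → value = 64
So value = 64

Answer: 64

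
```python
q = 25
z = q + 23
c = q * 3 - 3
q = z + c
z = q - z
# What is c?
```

Trace:
`q = 25` → q = 25
`z = q + 23` → z = 48
`c = q * 3 - 3` → c = 72
`q = z + c` → q = 120
`z = q - z` → z = 72
So c = 72

Answer: 72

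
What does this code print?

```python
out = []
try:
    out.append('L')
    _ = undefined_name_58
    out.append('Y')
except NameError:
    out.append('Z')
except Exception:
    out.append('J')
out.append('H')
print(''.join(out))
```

Execution trace: 'L' (try body) → 'Z' (except NameError) → 'H' (after the try/except). Output: LZH

Answer: LZH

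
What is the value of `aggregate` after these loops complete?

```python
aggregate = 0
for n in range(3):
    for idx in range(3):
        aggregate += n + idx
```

Sum of all n+idx for n,idx in 3x3
`aggregate` takes the values: 0 → 1 → 3 → 4 → 6 → 9 → 11 → 14 → 18

Answer: 18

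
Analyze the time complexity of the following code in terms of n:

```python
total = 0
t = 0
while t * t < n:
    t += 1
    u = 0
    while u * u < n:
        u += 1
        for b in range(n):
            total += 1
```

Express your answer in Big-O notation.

Each loop level contributes: √n × √n × n. Multiplying the contributions gives O(n^2).

Answer: O(n^2)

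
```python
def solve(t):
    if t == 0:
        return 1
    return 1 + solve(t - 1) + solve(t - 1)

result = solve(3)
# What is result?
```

solve(t) = 1 + 2·solve(t-1), solve(0)=1. Closed form: (1+1)·2^3 - 1 = 15.

Answer: 15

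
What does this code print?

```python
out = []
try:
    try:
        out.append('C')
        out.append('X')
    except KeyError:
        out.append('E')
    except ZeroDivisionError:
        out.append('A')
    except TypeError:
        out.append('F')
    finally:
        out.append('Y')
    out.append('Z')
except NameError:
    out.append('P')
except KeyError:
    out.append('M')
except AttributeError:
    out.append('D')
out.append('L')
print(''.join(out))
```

Execution trace: 'C' (inner try body) → 'X' (inner try body, no exception) → 'Y' (inner finally) → 'Z' (try body, no exception) → 'L' (after the try/except). Output: CXYZL

Answer: CXYZL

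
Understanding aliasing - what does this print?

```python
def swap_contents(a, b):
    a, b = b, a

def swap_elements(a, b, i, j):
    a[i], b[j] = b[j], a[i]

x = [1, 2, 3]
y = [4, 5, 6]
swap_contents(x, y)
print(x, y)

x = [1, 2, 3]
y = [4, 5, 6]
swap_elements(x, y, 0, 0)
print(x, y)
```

Key concept: parameter rebinding vs mutation.
Step by step:
`x = [1, 2, 3]` → x = [1, 2, 3]
`y = [4, 5, 6]` → y = [4, 5, 6]
`swap_contents(x, y)` → no visible change to tracked variables
`print(x, y)` → prints [1, 2, 3] [4, 5, 6]
`x = [1, 2, 3]` → x = [1, 2, 3]
`y = [4, 5, 6]` → y = [4, 5, 6]
`swap_elements(x, y, 0, 0)` → x = [4, 2, 3]; y = [1, 5, 6]
`print(x, y)` → prints [4, 2, 3] [1, 5, 6]

Answer:
[1, 2, 3] [4, 5, 6]
[4, 2, 3] [1, 5, 6]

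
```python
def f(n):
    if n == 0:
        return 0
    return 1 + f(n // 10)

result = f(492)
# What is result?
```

Count of digits of 492: 3

Answer: 3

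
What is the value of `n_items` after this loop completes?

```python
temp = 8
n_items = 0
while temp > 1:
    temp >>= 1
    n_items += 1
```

Count right shifts until 1
`n_items` takes the values: 0 → 1 → 2 → 3

Answer: 3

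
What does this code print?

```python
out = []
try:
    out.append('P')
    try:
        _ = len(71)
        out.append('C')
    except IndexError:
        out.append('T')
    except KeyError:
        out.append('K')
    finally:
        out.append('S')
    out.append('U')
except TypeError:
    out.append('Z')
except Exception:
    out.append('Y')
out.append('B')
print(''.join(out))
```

Execution trace: 'P' (try body) → 'S' (inner finally) → 'Z' (except TypeError) → 'B' (after the try/except). Output: PSZB

Answer: PSZB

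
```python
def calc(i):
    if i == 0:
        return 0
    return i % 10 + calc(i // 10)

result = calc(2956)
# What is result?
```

Sum of digits of 2956: 6 + 5 + 9 + 2 = 22

Answer: 22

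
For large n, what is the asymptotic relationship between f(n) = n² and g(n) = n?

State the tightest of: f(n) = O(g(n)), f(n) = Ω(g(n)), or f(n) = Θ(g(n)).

n² vs n: f(n) = Ω(g(n)) but not O(g(n)) — n² grows strictly faster than n.

Answer: f(n) = Ω(g(n)) but not O(g(n)) — n² grows strictly faster than n.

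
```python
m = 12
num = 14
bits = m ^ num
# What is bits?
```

Trace:
`m = 12` → m = 12
`num = 14` → num = 14
`bits = m ^ num` → bits = 2
So bits = 2

Answer: 2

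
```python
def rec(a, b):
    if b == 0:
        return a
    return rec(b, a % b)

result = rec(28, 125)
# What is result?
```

rec(28, 125) -> rec(125, 28) -> rec(28, 13) -> rec(13, 2) -> rec(2, 1) -> rec(1, 0) -> 1

Answer: 1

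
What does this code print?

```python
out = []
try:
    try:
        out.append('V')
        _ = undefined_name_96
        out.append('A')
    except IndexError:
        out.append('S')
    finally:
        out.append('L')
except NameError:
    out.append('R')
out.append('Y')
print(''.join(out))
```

Execution trace: 'V' (try body) → 'L' (finally) → 'R' (outer except NameError) → 'Y' (after the try/except). Output: VLRY

Answer: VLRY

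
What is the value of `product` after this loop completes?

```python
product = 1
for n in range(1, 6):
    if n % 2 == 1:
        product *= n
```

Product of odd numbers 1 to 5
`product` takes the values: 1 → 3 → 15

Answer: 15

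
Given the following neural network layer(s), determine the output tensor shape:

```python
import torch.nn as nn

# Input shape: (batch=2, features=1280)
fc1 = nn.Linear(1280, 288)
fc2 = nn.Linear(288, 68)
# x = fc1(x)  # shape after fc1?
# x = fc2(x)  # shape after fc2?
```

Input: (2, 1280) -> after fc1: (2, 288) -> Output: (2, 68)

Answer: (2, 68)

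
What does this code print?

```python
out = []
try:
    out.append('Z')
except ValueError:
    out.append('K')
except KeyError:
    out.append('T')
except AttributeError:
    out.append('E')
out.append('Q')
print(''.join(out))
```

Execution trace: 'Z' (try body, no exception) → 'Q' (after the try/except). Output: ZQ

Answer: ZQ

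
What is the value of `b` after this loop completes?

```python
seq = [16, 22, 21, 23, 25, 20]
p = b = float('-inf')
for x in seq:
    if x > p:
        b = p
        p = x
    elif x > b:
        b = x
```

Second largest (with repeats) in [16, 22, 21, 23, 25, 20]
`b` takes the values: -inf → 16 → 21 → 22 → 23

Answer: 23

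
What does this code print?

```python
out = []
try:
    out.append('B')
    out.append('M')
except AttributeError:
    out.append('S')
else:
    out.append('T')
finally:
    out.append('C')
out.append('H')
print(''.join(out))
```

Execution trace: 'B' (try body) → 'M' (try body, no exception) → 'T' (else) → 'C' (finally) → 'H' (after the try/except). Output: BMTCH

Answer: BMTCH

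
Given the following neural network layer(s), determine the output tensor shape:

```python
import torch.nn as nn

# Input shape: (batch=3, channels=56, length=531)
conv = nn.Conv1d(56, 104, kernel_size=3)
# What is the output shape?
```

Input: (3, 56, 531) -> Output: (3, 104, 529)

Answer: (3, 104, 529)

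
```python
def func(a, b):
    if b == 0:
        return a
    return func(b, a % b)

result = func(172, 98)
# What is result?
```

func(172, 98) -> func(98, 74) -> func(74, 24) -> func(24, 2) -> func(2, 0) -> 2

Answer: 2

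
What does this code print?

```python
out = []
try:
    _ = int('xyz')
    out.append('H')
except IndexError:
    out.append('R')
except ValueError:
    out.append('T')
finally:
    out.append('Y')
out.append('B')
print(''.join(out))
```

Execution trace: 'T' (except ValueError) → 'Y' (finally) → 'B' (after the try/except). Output: TYB

Answer: TYB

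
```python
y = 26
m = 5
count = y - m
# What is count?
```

Trace:
`y = 26` → y = 26
`m = 5` → m = 5
`count = y - m` → count = 21
So count = 21

Answer: 21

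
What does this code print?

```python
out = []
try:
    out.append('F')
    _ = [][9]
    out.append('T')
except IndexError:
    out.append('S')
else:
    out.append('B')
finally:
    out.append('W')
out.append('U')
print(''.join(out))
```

Execution trace: 'F' (try body) → 'S' (except IndexError) → 'W' (finally) → 'U' (after the try/except). Output: FSWU

Answer: FSWU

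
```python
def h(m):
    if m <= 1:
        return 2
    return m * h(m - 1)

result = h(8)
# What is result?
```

h(8) = 8 * 7 * 6 * 5 * 4 * 3 * 2 * 2 = 80640

Answer: 80640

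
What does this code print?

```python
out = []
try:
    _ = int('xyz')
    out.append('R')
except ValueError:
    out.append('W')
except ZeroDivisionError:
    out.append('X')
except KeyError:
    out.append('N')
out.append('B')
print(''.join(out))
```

Execution trace: 'W' (except ValueError) → 'B' (after the try/except). Output: WB

Answer: WB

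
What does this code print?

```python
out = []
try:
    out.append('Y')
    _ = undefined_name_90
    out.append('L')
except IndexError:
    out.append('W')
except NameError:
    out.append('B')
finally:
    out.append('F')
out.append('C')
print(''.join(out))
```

Execution trace: 'Y' (try body) → 'B' (except NameError) → 'F' (finally) → 'C' (after the try/except). Output: YBFC

Answer: YBFC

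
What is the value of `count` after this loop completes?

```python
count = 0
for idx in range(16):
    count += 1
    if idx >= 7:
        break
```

Loop breaks when idx reaches 7, count is 8
`count` takes the values: 0 → 1 → 2 → 3 → 4 → 5 → 6 → 7 → 8

Answer: 8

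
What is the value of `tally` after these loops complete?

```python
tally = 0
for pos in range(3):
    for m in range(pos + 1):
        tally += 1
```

Triangle: 1 + 2 + ... + 3
`tally` takes the values: 0 → 1 → 2 → 3 → 4 → 5 → 6

Answer: 6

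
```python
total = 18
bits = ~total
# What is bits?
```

Trace:
`total = 18` → total = 18
`bits = ~total` → bits = -19
So bits = -19

Answer: -19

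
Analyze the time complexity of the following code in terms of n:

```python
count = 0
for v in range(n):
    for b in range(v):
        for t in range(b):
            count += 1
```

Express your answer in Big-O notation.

Each loop level contributes: n × n × n. Multiplying the contributions gives O(n^3).

Answer: O(n^3)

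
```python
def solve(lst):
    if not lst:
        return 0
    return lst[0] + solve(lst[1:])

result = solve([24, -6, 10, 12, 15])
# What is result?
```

24 + (-6) + 10 + 12 + 15 + 0 = 55

Answer: 55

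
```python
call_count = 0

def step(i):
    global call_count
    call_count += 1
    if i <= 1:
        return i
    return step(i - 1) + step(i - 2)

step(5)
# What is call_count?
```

Calls(i) = 1 + Calls(i-1) + Calls(i-2); Calls(0)=Calls(1)=1. For i=5 this gives 15.

Answer: 15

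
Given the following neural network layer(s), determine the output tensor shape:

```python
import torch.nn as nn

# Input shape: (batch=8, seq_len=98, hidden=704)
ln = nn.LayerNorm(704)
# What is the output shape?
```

Input: (8, 98, 704) -> Output: (8, 98, 704)

Answer: (8, 98, 704)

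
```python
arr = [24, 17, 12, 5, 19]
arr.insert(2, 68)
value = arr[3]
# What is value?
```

Trace:
`arr = [24, 17, 12, 5, 19]` → arr = [24, 17, 12, 5, 19]
`arr.insert(2, 68)` → arr = [24, 17, 68, 12, 5, 19]
`value = arr[3]` → value = 12
So value = 12

Answer: 12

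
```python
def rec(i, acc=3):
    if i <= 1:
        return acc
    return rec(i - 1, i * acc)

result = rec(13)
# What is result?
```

Accumulator trace (n, acc): (13, 3) -> (12, 39) -> (11, 468) -> (10, 5148) -> (9, 51480) -> (8, 463320) -> (7, 3706560) -> (6, 25945920) -> (5, 155675520) -> (4, 778377600) -> (3, 3113510400) -> (2, 9340531200) -> (1, 18681062400) -> return 18681062400

Answer: 18681062400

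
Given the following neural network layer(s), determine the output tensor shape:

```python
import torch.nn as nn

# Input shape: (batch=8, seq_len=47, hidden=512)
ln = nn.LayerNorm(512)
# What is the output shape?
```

Input: (8, 47, 512) -> Output: (8, 47, 512)

Answer: (8, 47, 512)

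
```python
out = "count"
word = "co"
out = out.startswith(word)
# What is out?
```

Trace:
`out = "count"` → out = 'count'
`word = "co"` → word = 'co'
`out = out.startswith(word)` → out = True
So out = True

Answer: True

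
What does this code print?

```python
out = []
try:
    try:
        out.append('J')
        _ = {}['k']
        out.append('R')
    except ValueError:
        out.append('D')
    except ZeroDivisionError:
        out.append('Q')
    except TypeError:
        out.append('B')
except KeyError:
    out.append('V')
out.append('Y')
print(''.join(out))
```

Execution trace: 'J' (try body) → 'V' (outer except KeyError) → 'Y' (after the try/except). Output: JVY

Answer: JVY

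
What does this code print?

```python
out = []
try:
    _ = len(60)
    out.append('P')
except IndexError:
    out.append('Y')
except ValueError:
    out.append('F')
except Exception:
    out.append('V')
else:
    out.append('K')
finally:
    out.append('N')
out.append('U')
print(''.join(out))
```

Execution trace: 'V' (except Exception) → 'N' (finally) → 'U' (after the try/except). Output: VNU

Answer: VNU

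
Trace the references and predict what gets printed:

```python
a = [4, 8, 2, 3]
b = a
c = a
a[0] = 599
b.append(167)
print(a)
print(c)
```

Key concept: multiple aliases.
Step by step:
`a = [4, 8, 2, 3]` → a = [4, 8, 2, 3]
`b = a` → b = [4, 8, 2, 3] (same object as a)
`c = a` → c = [4, 8, 2, 3] (same object as a, b)
`a[0] = 599` → a = [599, 8, 2, 3] (same object as b, c); b = [599, 8, 2, 3] (same object as a, c); c = [599, 8, 2, 3] (same object as a, b)
`b.append(167)` → a = [599, 8, 2, 3, 167] (same object as b, c); b = [599, 8, 2, 3, 167] (same object as a, c); c = [599, 8, 2, 3, 167] (same object as a, b)
`print(a)` → prints [599, 8, 2, 3, 167]
`print(c)` → prints [599, 8, 2, 3, 167]

Answer:
[599, 8, 2, 3, 167]
[599, 8, 2, 3, 167]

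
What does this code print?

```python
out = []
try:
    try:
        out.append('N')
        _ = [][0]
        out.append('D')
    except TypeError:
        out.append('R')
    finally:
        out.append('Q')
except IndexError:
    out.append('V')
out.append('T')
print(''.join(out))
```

Execution trace: 'N' (try body) → 'Q' (finally) → 'V' (outer except IndexError) → 'T' (after the try/except). Output: NQVT

Answer: NQVT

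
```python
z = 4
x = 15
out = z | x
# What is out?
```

Trace:
`z = 4` → z = 4
`x = 15` → x = 15
`out = z | x` → out = 15
So out = 15

Answer: 15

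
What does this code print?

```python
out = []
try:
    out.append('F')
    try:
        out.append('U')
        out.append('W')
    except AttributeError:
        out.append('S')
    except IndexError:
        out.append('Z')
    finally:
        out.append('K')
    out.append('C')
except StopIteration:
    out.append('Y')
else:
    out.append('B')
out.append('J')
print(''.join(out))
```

Execution trace: 'F' (try body) → 'U' (inner try body) → 'W' (inner try body, no exception) → 'K' (inner finally) → 'C' (try body, no exception) → 'B' (else) → 'J' (after the try/except). Output: FUWKCBJ

Answer: FUWKCBJ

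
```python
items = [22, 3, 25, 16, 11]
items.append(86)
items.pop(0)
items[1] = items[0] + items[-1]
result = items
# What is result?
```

Trace:
`items = [22, 3, 25, 16, 11]` → items = [22, 3, 25, 16, 11]
`items.append(86)` → items = [22, 3, 25, 16, 11, 86]
`items.pop(0)` → items = [3, 25, 16, 11, 86]
`items[1] = items[0] + items[-1]` → items = [3, 89, 16, 11, 86]
`result = items` → result = [3, 89, 16, 11, 86]
So result = [3, 89, 16, 11, 86]

Answer: [3, 89, 16, 11, 86]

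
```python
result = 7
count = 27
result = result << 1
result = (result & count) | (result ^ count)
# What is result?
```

Trace:
`result = 7` → result = 7
`count = 27` → count = 27
`result = result << 1` → result = 14
`result = (result & count) | (result ^ count)` → result = 31
So result = 31

Answer: 31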